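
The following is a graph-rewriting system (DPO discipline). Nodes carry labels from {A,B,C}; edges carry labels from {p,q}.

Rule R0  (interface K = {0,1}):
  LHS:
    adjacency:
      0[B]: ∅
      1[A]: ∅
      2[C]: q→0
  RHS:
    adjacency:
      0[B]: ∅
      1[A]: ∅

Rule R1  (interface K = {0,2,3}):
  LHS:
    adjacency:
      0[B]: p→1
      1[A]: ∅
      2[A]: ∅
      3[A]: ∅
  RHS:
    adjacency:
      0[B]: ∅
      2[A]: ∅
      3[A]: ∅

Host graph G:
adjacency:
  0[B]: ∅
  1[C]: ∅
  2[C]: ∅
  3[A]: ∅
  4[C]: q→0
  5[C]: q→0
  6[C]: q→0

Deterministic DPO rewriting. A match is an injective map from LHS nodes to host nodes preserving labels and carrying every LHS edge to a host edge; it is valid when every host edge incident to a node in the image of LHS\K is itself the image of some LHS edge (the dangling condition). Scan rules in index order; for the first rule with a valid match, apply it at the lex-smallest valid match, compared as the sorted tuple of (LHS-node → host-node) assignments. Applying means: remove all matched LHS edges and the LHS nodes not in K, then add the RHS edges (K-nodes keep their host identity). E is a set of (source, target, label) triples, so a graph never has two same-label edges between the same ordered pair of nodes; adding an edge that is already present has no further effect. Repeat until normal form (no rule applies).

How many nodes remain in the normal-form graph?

start.  V:7 E:3  edges: 4-q->0 5-q->0 6-q->0
1. fire R0 via {0↦0, 1↦3, 2↦4}  →  V:6 E:2  edges: 5-q->0 6-q->0
2. fire R0 via {0↦0, 1↦3, 2↦5}  →  V:5 E:1  edges: 6-q->0
3. fire R0 via {0↦0, 1↦3, 2↦6}  →  V:4 E:0  edges: ∅
halt: no rule applies after step 3
NF nodes: {0:B, 1:C, 2:C, 3:A}

Answer: 4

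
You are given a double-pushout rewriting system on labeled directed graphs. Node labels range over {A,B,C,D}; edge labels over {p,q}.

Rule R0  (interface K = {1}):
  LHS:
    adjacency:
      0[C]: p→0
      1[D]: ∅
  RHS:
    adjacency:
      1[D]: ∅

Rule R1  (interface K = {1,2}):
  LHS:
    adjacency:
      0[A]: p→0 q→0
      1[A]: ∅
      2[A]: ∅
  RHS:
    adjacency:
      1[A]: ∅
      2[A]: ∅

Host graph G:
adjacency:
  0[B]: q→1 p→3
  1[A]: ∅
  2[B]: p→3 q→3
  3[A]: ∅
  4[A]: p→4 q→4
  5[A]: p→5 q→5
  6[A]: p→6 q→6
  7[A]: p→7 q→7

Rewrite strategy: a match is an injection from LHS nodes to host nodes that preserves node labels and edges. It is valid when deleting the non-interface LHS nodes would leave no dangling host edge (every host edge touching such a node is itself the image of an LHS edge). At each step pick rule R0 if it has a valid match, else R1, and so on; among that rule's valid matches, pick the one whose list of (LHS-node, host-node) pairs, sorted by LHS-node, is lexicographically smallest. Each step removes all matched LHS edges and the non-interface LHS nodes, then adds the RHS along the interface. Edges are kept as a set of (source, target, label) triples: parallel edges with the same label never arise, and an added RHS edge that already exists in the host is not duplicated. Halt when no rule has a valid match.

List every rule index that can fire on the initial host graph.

Answer: [R1]

Derivation:
R0: no valid match — LHS pattern not found
R1: 80 valid matches — {0↦4, 1↦1, 2↦3}, {0↦4, 1↦1, 2↦5}, {0↦4, 1↦1, 2↦6} (+77 more)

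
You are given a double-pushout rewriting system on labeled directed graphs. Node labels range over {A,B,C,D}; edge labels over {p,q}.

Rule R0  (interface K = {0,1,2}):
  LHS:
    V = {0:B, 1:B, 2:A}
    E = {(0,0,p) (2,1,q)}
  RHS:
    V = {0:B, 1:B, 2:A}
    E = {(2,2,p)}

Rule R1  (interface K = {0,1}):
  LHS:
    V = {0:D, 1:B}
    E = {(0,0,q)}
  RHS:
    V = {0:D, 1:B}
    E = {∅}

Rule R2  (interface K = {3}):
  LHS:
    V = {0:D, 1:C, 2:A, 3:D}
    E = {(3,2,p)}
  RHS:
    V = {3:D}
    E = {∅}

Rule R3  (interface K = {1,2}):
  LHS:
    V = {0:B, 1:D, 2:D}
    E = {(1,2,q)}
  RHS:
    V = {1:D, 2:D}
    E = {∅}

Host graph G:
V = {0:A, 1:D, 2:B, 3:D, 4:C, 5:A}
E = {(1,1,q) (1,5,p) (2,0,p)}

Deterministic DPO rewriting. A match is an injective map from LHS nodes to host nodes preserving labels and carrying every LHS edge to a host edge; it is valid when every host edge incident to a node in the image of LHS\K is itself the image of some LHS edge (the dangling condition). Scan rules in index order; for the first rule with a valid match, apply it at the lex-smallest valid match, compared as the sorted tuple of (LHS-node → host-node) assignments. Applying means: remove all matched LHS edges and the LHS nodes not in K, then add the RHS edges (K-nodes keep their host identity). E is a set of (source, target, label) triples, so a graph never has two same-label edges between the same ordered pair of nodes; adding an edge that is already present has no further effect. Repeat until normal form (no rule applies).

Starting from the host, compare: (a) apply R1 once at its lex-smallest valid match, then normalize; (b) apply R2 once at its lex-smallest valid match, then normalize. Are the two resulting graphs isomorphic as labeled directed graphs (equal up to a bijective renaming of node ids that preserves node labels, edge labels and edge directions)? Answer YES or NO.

branch R1-first: apply at {0↦1, 1↦2} → |E|=2, then 1 more step(s) → NF |V|=3 |E|=1 V={0:A, 1:D, 2:B} E=2-p->0
branch R2-first: apply at {0↦3, 1↦4, 2↦5, 3↦1} → |E|=2, then 1 more step(s) → NF |V|=3 |E|=1 V={0:A, 1:D, 2:B} E=2-p->0
graphs isomorphic (equal up to label-preserving node renaming)

Answer: YES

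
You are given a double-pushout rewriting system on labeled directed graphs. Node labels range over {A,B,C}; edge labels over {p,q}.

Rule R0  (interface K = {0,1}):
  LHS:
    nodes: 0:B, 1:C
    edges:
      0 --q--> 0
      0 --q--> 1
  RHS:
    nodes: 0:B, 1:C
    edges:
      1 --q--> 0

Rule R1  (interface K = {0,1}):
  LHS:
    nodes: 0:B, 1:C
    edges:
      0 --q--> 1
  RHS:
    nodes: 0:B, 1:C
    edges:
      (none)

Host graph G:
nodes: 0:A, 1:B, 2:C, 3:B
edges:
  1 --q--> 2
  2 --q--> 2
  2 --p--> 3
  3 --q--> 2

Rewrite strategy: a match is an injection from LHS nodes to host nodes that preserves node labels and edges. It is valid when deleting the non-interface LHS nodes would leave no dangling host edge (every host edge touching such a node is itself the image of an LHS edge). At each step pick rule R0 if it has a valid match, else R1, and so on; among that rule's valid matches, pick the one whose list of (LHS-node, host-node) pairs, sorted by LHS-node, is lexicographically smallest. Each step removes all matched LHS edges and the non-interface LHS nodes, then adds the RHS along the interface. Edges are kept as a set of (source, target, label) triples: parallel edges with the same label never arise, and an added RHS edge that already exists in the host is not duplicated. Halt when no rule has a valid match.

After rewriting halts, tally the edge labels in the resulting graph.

start.  V:4 E:4  edges: 1-q->2 2-q->2 2-p->3 3-q->2
1. fire R1 via {0↦1, 1↦2}  →  V:4 E:3  edges: 2-q->2 2-p->3 3-q->2
2. fire R1 via {0↦3, 1↦2}  →  V:4 E:2  edges: 2-q->2 2-p->3
normal form: no rule applies after step 2
NF edges: [(2, 2, 'q'), (2, 3, 'p')]

Answer: p:1 q:1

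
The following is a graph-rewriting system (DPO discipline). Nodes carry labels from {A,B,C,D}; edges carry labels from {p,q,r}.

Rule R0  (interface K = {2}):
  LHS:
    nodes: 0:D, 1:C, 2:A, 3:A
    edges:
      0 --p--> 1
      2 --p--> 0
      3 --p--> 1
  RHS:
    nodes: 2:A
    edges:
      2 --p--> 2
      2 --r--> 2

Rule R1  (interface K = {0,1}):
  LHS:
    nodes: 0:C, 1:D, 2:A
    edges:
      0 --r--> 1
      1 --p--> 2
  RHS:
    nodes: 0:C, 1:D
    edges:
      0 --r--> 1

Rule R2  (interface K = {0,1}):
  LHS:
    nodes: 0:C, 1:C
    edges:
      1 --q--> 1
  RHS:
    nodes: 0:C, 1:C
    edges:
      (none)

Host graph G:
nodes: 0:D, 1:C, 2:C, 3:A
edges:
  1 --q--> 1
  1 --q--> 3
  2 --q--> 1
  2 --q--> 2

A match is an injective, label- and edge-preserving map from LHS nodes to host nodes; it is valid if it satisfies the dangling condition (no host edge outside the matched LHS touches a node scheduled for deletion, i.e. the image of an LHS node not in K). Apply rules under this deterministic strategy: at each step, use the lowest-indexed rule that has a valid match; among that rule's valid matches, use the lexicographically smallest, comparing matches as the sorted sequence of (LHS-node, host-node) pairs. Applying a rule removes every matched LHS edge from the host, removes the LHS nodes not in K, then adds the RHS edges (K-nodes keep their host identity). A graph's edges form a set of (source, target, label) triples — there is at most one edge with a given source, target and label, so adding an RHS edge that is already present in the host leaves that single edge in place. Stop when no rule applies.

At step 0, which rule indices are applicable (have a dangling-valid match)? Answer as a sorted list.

R0: no valid match — LHS pattern not found
R1: no valid match — LHS pattern not found
R2: 2 valid matches — {0↦1, 1↦2}, {0↦2, 1↦1}

Answer: [R2]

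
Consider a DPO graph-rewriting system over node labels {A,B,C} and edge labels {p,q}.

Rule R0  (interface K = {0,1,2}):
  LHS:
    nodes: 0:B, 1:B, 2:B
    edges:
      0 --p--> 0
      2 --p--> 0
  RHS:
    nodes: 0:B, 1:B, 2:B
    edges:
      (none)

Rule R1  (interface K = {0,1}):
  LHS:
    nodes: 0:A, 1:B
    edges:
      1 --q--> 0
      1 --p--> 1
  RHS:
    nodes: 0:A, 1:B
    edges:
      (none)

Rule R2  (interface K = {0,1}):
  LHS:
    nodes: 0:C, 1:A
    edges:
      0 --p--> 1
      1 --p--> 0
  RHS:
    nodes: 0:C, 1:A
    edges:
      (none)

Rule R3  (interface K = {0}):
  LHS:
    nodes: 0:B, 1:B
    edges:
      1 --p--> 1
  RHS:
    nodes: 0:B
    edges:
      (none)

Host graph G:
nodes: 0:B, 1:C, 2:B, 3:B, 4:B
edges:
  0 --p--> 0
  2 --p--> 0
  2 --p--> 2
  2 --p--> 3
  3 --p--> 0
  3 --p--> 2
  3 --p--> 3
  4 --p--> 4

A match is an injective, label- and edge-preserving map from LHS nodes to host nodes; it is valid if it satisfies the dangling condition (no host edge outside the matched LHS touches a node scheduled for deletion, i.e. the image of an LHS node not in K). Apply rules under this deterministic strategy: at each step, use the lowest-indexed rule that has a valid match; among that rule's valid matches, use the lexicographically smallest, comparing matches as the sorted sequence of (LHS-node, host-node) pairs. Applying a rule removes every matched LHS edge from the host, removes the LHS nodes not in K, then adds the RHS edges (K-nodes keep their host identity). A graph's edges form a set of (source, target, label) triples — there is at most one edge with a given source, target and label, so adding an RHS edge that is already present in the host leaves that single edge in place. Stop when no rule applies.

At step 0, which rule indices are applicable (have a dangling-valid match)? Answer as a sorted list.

R0: 8 valid matches — {0↦0, 1↦2, 2↦3}, {0↦0, 1↦3, 2↦2}, {0↦0, 1↦4, 2↦2} (+5 more)
R1: no valid match — LHS pattern not found
R2: no valid match — LHS pattern not found
R3: 3 valid matches — {0↦0, 1↦4}, {0↦2, 1↦4}, {0↦3, 1↦4}

Answer: [R0,R3]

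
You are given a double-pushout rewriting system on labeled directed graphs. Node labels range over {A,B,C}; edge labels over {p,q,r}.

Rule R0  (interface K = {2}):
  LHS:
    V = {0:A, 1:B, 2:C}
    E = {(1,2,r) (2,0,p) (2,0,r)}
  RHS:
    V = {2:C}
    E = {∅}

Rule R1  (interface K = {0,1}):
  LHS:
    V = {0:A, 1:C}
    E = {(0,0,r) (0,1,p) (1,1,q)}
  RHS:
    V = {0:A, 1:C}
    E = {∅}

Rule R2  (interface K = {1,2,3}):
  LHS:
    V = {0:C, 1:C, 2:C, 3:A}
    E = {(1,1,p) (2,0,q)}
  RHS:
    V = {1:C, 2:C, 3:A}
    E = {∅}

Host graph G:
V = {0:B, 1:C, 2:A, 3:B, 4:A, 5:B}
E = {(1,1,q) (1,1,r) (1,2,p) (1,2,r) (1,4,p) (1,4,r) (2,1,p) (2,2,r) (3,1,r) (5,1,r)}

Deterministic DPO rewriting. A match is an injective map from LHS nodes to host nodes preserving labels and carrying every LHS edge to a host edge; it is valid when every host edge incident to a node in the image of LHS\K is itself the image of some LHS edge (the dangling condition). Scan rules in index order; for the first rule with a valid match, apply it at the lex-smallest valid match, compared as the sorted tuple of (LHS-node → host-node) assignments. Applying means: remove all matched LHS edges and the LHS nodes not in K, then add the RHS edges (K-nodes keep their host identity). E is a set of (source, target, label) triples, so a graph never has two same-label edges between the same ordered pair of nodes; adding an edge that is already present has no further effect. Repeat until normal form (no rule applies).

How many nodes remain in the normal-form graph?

[0] host  ⇒  6 nodes, 10 edges  {1-q->1 1-r->1 1-p->2 1-r->2 1-p->4 1-r->4 2-p->1 2-r->2 3-r->1 5-r->1}
[1] R0 @ {0↦4, 1↦3, 2↦1}  ⇒  4 nodes, 7 edges  {1-q->1 1-r->1 1-p->2 1-r->2 2-p->1 2-r->2 5-r->1}
[2] R1 @ {0↦2, 1↦1}  ⇒  4 nodes, 4 edges  {1-r->1 1-p->2 1-r->2 5-r->1}
[3] R0 @ {0↦2, 1↦5, 2↦1}  ⇒  2 nodes, 1 edges  {1-r->1}
halt: no rule applies after step 3
NF nodes: {0:B, 1:C}

Answer: 2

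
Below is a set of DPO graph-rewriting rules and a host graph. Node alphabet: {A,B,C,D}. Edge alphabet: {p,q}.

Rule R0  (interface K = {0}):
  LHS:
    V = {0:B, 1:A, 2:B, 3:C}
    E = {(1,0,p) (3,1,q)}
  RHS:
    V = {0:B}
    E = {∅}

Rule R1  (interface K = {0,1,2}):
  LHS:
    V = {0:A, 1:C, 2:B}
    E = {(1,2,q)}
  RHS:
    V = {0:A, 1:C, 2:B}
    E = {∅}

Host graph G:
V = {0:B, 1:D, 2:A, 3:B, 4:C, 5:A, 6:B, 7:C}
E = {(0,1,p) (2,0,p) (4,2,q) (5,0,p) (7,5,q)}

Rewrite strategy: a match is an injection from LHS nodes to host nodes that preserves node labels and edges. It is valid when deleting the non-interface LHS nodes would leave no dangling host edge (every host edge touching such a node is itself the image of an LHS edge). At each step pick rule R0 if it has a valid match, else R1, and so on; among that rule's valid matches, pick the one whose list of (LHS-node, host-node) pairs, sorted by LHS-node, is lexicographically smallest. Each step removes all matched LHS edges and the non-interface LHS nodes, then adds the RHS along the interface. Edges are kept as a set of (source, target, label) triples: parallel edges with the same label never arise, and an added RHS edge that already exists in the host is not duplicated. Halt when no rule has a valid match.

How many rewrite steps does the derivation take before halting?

Answer: 2

Rewrite trace:
initial: |V|=8 |E|=5  E = 0-p->1 2-p->0 4-q->2 5-p->0 7-q->5
step 1: apply R0 at {0↦0, 1↦2, 2↦3, 3↦4}  → |V|=5 |E|=3  E = 0-p->1 5-p->0 7-q->5
step 2: apply R0 at {0↦0, 1↦5, 2↦6, 3↦7}  → |V|=2 |E|=1  E = 0-p->1
final graph: no rule applies after step 2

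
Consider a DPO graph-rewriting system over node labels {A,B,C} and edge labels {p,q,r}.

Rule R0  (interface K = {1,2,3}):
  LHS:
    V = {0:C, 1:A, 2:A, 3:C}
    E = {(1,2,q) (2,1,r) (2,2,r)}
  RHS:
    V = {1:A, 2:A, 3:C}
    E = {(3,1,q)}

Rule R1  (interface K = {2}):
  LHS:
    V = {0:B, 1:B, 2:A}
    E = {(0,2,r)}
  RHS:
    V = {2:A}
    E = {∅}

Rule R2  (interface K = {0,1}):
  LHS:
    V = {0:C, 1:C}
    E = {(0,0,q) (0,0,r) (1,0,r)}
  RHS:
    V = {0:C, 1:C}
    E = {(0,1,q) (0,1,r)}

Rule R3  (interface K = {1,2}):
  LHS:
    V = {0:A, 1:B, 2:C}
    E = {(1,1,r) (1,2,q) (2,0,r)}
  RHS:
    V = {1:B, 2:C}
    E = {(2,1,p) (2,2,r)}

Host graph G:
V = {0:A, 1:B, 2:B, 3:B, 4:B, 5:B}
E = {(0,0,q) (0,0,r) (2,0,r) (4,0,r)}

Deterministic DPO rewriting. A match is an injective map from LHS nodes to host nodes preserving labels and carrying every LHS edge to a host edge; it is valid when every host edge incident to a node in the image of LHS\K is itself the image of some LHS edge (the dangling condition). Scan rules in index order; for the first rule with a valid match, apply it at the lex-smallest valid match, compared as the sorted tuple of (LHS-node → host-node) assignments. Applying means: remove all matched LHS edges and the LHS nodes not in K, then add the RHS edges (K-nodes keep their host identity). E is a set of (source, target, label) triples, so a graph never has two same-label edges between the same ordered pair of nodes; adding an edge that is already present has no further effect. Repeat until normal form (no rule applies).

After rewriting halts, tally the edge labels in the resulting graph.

[0] host  ⇒  6 nodes, 4 edges  {0-q->0 0-r->0 2-r->0 4-r->0}
[1] R1 @ {0↦2, 1↦1, 2↦0}  ⇒  4 nodes, 3 edges  {0-q->0 0-r->0 4-r->0}
[2] R1 @ {0↦4, 1↦3, 2↦0}  ⇒  2 nodes, 2 edges  {0-q->0 0-r->0}
final graph: no rule applies after step 2
NF edges: [(0, 0, 'q'), (0, 0, 'r')]

Answer: q:1 r:1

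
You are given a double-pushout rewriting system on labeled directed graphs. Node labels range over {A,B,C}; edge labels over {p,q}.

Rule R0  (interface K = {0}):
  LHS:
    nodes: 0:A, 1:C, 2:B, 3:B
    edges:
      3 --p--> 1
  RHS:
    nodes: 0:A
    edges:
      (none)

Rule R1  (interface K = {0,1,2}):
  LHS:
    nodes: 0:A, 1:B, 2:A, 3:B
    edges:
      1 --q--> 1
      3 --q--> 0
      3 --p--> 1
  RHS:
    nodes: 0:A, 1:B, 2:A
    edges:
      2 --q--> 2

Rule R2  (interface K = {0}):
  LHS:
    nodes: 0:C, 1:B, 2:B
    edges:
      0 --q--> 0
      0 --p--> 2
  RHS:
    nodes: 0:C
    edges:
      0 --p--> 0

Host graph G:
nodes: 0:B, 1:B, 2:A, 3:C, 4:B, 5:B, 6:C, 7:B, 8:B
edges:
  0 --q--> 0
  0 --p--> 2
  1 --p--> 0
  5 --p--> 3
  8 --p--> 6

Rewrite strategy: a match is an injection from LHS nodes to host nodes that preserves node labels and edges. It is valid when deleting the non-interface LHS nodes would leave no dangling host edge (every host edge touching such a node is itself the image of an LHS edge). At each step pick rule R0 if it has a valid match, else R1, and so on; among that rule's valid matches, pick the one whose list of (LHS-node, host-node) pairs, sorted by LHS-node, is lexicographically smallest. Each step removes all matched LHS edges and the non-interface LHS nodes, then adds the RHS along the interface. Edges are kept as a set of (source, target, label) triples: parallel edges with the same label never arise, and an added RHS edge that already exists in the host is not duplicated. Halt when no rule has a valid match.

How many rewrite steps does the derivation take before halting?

Answer: 2

Steps:
start.  V:9 E:5  edges: 0-q->0 0-p->2 1-p->0 5-p->3 8-p->6
1. fire R0 via {0↦2, 1↦3, 2↦4, 3↦5}  →  V:6 E:4  edges: 0-q->0 0-p->2 1-p->0 8-p->6
2. fire R0 via {0↦2, 1↦6, 2↦7, 3↦8}  →  V:3 E:3  edges: 0-q->0 0-p->2 1-p->0
final graph: no rule applies after step 2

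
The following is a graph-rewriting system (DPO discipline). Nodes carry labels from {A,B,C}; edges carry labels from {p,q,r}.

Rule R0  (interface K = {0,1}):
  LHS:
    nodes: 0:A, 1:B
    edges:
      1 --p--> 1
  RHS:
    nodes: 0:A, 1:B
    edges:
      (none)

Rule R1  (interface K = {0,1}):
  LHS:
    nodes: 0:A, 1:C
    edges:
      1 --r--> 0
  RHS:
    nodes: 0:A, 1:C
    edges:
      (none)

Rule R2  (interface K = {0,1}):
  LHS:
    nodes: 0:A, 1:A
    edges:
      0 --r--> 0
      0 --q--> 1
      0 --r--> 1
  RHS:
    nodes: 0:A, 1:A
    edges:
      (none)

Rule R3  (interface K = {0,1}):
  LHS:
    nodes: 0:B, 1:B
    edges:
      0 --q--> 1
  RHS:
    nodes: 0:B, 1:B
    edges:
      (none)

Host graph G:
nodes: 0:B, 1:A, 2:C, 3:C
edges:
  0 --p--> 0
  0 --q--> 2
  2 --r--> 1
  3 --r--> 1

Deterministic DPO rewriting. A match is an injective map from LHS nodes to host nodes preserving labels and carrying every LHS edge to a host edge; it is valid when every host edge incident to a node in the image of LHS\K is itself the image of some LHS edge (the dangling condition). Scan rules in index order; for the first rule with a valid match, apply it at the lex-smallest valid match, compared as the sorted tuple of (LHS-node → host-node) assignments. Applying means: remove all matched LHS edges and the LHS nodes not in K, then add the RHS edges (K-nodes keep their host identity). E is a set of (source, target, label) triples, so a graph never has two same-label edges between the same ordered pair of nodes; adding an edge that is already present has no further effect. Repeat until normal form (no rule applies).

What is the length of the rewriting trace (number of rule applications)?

Answer: 3

Rewrite trace:
[0] host  ⇒  4 nodes, 4 edges  {0-p->0 0-q->2 2-r->1 3-r->1}
[1] R0 @ {0↦1, 1↦0}  ⇒  4 nodes, 3 edges  {0-q->2 2-r->1 3-r->1}
[2] R1 @ {0↦1, 1↦2}  ⇒  4 nodes, 2 edges  {0-q->2 3-r->1}
[3] R1 @ {0↦1, 1↦3}  ⇒  4 nodes, 1 edges  {0-q->2}
normal form: no rule applies after step 3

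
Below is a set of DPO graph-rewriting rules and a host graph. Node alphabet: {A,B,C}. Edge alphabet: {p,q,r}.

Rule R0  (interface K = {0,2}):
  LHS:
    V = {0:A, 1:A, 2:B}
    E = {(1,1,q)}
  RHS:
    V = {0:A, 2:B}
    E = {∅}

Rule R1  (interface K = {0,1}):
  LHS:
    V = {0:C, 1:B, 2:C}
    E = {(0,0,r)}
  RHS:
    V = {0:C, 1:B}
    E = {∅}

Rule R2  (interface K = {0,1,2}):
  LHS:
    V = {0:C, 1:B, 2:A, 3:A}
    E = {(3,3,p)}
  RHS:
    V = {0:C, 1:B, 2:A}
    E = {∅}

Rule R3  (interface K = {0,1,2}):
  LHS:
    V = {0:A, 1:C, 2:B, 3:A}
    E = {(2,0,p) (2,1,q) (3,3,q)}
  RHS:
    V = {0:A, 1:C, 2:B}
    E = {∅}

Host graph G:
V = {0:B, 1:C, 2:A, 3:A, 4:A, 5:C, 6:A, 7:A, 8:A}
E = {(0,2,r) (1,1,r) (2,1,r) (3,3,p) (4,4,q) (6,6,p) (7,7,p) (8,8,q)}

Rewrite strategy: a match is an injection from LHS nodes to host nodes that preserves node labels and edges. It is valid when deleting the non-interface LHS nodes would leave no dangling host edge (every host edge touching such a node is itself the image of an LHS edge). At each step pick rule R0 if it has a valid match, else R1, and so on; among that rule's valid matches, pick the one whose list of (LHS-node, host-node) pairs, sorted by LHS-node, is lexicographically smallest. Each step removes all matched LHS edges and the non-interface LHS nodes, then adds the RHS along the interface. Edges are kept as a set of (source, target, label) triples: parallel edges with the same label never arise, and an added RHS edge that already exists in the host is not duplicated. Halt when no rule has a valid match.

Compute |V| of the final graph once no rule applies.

Answer: 3

Steps:
initial: |V|=9 |E|=8  E = 0-r->2 1-r->1 2-r->1 3-p->3 4-q->4 6-p->6 7-p->7 8-q->8
step 1: apply R0 at {0↦2, 1↦4, 2↦0}  → |V|=8 |E|=7  E = 0-r->2 1-r->1 2-r->1 3-p->3 6-p->6 7-p->7 8-q->8
step 2: apply R0 at {0↦2, 1↦8, 2↦0}  → |V|=7 |E|=6  E = 0-r->2 1-r->1 2-r->1 3-p->3 6-p->6 7-p->7
step 3: apply R1 at {0↦1, 1↦0, 2↦5}  → |V|=6 |E|=5  E = 0-r->2 2-r->1 3-p->3 6-p->6 7-p->7
step 4: apply R2 at {0↦1, 1↦0, 2↦2, 3↦3}  → |V|=5 |E|=4  E = 0-r->2 2-r->1 6-p->6 7-p->7
step 5: apply R2 at {0↦1, 1↦0, 2↦2, 3↦6}  → |V|=4 |E|=3  E = 0-r->2 2-r->1 7-p->7
step 6: apply R2 at {0↦1, 1↦0, 2↦2, 3↦7}  → |V|=3 |E|=2  E = 0-r->2 2-r->1
normal form: no rule applies after step 6
NF nodes: {0:B, 1:C, 2:A}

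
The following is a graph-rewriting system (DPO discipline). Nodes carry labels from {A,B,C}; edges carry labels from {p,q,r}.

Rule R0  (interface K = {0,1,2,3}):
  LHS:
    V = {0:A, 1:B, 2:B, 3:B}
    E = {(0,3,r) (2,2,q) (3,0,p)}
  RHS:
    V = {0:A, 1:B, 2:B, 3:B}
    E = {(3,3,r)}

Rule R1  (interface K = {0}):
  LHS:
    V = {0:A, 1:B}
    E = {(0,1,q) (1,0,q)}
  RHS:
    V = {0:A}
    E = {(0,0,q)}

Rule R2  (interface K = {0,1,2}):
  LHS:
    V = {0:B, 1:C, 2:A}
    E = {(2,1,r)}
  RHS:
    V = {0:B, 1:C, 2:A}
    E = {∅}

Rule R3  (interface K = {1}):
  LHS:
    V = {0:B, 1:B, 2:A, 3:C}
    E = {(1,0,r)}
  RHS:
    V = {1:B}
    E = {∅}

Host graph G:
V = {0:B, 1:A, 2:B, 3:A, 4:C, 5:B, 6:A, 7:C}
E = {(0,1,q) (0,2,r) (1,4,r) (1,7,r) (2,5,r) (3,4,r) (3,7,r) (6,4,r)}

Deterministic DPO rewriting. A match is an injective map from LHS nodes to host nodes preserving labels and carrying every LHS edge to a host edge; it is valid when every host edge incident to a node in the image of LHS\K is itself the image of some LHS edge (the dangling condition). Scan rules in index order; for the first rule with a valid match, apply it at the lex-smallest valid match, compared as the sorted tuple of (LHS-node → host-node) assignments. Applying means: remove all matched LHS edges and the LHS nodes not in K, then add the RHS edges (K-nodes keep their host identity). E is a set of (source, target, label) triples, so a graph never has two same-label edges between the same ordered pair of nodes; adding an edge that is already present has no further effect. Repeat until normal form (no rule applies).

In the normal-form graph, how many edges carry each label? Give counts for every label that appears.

Answer: q:1

Rewrite trace:
start.  V:8 E:8  edges: 0-q->1 0-r->2 1-r->4 1-r->7 2-r->5 3-r->4 3-r->7 6-r->4
1. fire R2 via {0↦0, 1↦4, 2↦1}  →  V:8 E:7  edges: 0-q->1 0-r->2 1-r->7 2-r->5 3-r->4 3-r->7 6-r->4
2. fire R2 via {0↦0, 1↦4, 2↦3}  →  V:8 E:6  edges: 0-q->1 0-r->2 1-r->7 2-r->5 3-r->7 6-r->4
3. fire R2 via {0↦0, 1↦4, 2↦6}  →  V:8 E:5  edges: 0-q->1 0-r->2 1-r->7 2-r->5 3-r->7
4. fire R2 via {0↦0, 1↦7, 2↦1}  →  V:8 E:4  edges: 0-q->1 0-r->2 2-r->5 3-r->7
5. fire R2 via {0↦0, 1↦7, 2↦3}  →  V:8 E:3  edges: 0-q->1 0-r->2 2-r->5
6. fire R3 via {0↦5, 1↦2, 2↦3, 3↦4}  →  V:5 E:2  edges: 0-q->1 0-r->2
7. fire R3 via {0↦2, 1↦0, 2↦6, 3↦7}  →  V:2 E:1  edges: 0-q->1
final graph: no rule applies after step 7
NF edges: [(0, 1, 'q')]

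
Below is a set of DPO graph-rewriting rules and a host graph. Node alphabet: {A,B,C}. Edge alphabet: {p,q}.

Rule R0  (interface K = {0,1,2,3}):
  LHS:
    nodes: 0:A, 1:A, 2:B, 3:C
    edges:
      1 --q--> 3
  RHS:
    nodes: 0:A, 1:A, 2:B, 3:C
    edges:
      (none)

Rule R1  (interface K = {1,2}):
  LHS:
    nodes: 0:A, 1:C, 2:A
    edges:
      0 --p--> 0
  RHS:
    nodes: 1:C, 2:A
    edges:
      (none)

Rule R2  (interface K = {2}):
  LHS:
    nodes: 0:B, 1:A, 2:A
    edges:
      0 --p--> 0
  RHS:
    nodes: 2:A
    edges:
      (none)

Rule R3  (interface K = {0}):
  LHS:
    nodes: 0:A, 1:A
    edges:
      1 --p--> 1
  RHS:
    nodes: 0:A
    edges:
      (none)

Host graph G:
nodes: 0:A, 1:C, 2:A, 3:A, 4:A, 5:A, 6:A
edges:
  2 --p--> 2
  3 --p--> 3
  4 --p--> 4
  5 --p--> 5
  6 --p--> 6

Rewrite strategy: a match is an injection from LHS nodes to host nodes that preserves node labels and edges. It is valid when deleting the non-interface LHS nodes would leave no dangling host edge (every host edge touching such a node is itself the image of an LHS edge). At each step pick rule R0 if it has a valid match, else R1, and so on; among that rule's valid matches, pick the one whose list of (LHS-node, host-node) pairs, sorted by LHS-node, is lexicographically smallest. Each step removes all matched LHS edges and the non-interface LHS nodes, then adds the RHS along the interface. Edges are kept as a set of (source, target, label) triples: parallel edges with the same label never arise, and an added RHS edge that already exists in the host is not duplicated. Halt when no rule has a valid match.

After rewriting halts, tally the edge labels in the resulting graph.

[0] host  ⇒  7 nodes, 5 edges  {2-p->2 3-p->3 4-p->4 5-p->5 6-p->6}
[1] R1 @ {0↦2, 1↦1, 2↦0}  ⇒  6 nodes, 4 edges  {3-p->3 4-p->4 5-p->5 6-p->6}
[2] R1 @ {0↦3, 1↦1, 2↦0}  ⇒  5 nodes, 3 edges  {4-p->4 5-p->5 6-p->6}
[3] R1 @ {0↦4, 1↦1, 2↦0}  ⇒  4 nodes, 2 edges  {5-p->5 6-p->6}
[4] R1 @ {0↦5, 1↦1, 2↦0}  ⇒  3 nodes, 1 edges  {6-p->6}
[5] R1 @ {0↦6, 1↦1, 2↦0}  ⇒  2 nodes, 0 edges  {∅}
halt: no rule applies after step 5
NF edges: []

Answer: (no edges)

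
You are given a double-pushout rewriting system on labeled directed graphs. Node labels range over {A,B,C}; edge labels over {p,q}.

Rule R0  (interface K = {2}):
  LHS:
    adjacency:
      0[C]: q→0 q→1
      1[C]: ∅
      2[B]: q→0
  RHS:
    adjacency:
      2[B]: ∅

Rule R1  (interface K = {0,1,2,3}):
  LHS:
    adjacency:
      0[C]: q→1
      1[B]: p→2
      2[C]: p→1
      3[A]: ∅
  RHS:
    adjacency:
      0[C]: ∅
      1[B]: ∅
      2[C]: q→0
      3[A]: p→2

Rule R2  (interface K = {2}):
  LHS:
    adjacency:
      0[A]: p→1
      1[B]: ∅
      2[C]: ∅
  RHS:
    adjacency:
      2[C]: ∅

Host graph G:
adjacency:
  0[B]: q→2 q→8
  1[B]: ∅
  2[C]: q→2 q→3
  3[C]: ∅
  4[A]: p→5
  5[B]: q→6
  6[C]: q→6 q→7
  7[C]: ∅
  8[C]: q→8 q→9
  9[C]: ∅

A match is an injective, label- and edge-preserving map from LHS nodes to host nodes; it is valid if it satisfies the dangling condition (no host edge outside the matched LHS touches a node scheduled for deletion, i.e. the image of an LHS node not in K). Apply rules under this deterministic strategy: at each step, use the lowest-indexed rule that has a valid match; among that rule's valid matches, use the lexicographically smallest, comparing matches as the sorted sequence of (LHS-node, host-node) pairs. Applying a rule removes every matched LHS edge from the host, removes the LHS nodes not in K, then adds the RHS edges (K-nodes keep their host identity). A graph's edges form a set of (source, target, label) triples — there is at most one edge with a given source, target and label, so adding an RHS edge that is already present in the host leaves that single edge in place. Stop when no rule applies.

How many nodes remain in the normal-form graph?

Answer: 4

Steps:
[0] host  ⇒  10 nodes, 10 edges  {0-q->2 0-q->8 2-q->2 2-q->3 4-p->5 5-q->6 6-q->6 6-q->7 8-q->8 8-q->9}
[1] R0 @ {0↦2, 1↦3, 2↦0}  ⇒  8 nodes, 7 edges  {0-q->8 4-p->5 5-q->6 6-q->6 6-q->7 8-q->8 8-q->9}
[2] R0 @ {0↦6, 1↦7, 2↦5}  ⇒  6 nodes, 4 edges  {0-q->8 4-p->5 8-q->8 8-q->9}
[3] R0 @ {0↦8, 1↦9, 2↦0}  ⇒  4 nodes, 1 edges  {4-p->5}
final graph: no rule applies after step 3
NF nodes: {0:B, 1:B, 4:A, 5:B}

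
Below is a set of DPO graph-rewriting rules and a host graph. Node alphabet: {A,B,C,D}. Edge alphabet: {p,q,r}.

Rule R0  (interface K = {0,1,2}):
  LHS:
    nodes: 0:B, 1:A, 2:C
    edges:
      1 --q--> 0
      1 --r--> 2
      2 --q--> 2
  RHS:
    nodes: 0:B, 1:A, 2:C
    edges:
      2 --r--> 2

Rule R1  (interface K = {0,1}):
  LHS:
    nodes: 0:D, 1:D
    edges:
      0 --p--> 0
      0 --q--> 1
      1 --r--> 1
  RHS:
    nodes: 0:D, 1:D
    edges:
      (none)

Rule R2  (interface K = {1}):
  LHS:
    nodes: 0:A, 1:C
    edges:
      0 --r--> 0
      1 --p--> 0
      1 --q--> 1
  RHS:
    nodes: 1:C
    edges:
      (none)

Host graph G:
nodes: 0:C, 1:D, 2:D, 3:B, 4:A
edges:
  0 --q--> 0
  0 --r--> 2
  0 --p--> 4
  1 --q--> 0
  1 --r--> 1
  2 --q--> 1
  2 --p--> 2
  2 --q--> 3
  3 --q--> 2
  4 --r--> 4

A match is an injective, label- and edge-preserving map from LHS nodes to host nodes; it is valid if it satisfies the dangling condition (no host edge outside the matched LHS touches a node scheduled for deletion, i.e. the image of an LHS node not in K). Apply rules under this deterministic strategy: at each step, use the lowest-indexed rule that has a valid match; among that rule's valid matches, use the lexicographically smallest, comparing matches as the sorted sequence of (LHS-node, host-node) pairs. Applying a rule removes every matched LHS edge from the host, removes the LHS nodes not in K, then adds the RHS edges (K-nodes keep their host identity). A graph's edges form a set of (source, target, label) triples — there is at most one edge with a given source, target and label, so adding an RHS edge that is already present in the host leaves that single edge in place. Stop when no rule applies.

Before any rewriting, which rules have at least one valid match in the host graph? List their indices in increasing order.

R0: no valid match — LHS pattern not found
R1: 1 valid match — {0↦2, 1↦1}
R2: 1 valid match — {0↦4, 1↦0}

Answer: [R1,R2]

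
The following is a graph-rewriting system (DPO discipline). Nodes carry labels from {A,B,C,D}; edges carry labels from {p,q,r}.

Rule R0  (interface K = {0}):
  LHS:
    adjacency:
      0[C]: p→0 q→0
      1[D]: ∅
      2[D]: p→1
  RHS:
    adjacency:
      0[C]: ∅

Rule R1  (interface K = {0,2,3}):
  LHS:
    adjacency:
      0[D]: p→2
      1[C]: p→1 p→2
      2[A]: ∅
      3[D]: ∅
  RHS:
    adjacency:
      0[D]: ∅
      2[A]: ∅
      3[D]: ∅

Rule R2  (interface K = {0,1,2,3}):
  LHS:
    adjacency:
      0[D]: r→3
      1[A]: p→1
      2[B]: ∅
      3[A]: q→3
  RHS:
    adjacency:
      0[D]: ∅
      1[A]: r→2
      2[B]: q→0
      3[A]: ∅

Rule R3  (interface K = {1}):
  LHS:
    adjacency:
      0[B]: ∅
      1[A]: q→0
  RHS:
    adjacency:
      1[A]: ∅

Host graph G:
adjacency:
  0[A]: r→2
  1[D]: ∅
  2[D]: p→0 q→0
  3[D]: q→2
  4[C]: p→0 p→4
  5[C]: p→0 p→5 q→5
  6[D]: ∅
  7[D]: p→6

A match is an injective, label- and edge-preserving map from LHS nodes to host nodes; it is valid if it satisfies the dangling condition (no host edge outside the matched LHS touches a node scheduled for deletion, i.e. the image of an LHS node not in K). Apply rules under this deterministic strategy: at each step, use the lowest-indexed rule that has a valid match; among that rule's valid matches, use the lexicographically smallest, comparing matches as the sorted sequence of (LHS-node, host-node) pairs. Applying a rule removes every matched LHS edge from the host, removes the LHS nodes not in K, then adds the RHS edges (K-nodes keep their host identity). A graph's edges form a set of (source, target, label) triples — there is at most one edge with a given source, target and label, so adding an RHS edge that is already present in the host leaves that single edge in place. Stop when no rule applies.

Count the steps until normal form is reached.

start.  V:8 E:10  edges: 0-r->2 2-p->0 2-q->0 3-q->2 4-p->0 4-p->4 5-p->0 5-p->5 5-q->5 7-p->6
1. fire R0 via {0↦5, 1↦6, 2↦7}  →  V:6 E:7  edges: 0-r->2 2-p->0 2-q->0 3-q->2 4-p->0 4-p->4 5-p->0
2. fire R1 via {0↦2, 1↦4, 2↦0, 3↦1}  →  V:5 E:4  edges: 0-r->2 2-q->0 3-q->2 5-p->0
final graph: no rule applies after step 2

Answer: 2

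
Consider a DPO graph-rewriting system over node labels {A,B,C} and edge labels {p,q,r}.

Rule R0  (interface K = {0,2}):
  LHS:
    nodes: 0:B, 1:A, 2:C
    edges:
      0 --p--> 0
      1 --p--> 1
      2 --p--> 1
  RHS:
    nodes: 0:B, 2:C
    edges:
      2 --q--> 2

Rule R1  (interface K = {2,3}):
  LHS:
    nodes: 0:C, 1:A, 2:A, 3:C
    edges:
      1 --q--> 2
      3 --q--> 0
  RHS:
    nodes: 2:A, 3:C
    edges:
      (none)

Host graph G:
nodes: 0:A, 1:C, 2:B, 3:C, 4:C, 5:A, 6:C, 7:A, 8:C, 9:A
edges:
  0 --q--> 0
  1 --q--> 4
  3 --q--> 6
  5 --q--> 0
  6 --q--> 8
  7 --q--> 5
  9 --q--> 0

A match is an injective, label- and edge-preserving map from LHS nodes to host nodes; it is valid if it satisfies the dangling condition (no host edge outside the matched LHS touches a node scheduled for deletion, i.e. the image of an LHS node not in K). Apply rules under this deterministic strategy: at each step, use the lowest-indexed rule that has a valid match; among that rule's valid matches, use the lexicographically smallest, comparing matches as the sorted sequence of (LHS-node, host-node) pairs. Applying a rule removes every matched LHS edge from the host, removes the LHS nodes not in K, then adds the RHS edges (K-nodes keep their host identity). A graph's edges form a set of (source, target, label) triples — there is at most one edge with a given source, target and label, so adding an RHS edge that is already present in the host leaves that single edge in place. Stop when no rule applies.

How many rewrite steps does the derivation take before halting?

Answer: 3

Steps:
[0] host  ⇒  10 nodes, 7 edges  {0-q->0 1-q->4 3-q->6 5-q->0 6-q->8 7-q->5 9-q->0}
[1] R1 @ {0↦4, 1↦7, 2↦5, 3↦1}  ⇒  8 nodes, 5 edges  {0-q->0 3-q->6 5-q->0 6-q->8 9-q->0}
[2] R1 @ {0↦8, 1↦5, 2↦0, 3↦6}  ⇒  6 nodes, 3 edges  {0-q->0 3-q->6 9-q->0}
[3] R1 @ {0↦6, 1↦9, 2↦0, 3↦3}  ⇒  4 nodes, 1 edges  {0-q->0}
normal form: no rule applies after step 3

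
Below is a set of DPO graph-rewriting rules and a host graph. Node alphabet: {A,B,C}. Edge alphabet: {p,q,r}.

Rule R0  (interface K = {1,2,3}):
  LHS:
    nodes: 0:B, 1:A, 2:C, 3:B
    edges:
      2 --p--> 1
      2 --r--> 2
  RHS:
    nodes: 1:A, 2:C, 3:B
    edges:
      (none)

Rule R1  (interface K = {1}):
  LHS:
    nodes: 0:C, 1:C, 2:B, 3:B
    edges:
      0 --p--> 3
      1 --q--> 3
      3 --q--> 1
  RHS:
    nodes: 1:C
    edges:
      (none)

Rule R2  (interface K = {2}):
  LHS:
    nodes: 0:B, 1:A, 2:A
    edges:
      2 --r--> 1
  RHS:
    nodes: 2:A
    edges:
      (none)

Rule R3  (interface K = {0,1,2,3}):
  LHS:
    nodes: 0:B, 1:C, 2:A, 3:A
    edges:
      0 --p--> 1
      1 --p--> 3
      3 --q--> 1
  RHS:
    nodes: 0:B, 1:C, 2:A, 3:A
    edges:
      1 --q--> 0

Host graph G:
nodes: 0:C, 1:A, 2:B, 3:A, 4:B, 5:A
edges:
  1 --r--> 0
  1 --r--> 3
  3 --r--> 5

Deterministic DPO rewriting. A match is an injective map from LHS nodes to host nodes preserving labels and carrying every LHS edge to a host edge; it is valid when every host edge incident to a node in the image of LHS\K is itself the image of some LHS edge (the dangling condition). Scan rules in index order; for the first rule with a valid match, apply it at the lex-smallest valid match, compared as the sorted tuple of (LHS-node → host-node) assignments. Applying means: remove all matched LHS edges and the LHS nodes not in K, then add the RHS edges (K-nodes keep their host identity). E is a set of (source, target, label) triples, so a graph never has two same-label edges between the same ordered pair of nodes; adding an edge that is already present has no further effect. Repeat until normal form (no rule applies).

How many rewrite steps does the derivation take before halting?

Answer: 2

Rewrite trace:
initial: |V|=6 |E|=3  E = 1-r->0 1-r->3 3-r->5
step 1: apply R2 at {0↦2, 1↦5, 2↦3}  → |V|=4 |E|=2  E = 1-r->0 1-r->3
step 2: apply R2 at {0↦4, 1↦3, 2↦1}  → |V|=2 |E|=1  E = 1-r->0
final graph: no rule applies after step 2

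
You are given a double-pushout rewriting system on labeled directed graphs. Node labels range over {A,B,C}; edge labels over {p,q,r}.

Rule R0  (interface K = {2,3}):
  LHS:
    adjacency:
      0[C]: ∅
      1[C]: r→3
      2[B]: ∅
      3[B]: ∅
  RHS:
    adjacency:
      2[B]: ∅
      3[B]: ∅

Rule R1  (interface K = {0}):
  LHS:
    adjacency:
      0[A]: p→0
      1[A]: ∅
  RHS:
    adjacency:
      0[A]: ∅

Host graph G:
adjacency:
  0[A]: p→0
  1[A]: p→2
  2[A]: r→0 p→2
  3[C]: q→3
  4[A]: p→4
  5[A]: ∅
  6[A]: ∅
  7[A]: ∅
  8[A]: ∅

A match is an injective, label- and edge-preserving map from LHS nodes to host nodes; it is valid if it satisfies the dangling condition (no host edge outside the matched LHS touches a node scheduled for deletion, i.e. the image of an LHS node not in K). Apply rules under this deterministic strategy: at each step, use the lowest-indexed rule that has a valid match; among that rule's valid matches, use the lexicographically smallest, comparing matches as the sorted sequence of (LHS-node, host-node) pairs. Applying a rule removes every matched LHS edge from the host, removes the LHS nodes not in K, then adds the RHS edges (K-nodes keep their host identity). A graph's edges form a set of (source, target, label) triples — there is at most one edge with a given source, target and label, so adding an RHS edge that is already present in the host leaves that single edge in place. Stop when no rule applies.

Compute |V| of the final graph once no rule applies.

[0] host  ⇒  9 nodes, 6 edges  {0-p->0 1-p->2 2-r->0 2-p->2 3-q->3 4-p->4}
[1] R1 @ {0↦0, 1↦5}  ⇒  8 nodes, 5 edges  {1-p->2 2-r->0 2-p->2 3-q->3 4-p->4}
[2] R1 @ {0↦2, 1↦6}  ⇒  7 nodes, 4 edges  {1-p->2 2-r->0 3-q->3 4-p->4}
[3] R1 @ {0↦4, 1↦7}  ⇒  6 nodes, 3 edges  {1-p->2 2-r->0 3-q->3}
normal form: no rule applies after step 3
NF nodes: {0:A, 1:A, 2:A, 3:C, 4:A, 8:A}

Answer: 6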